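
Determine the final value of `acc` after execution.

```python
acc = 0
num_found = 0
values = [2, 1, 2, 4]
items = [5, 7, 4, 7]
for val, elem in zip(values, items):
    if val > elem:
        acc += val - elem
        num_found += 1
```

Let's trace through this code step by step.

Initialize: acc = 0
Initialize: num_found = 0
Initialize: values = [2, 1, 2, 4]
Initialize: items = [5, 7, 4, 7]
Entering loop: for val, elem in zip(values, items):

After execution: acc = 0
0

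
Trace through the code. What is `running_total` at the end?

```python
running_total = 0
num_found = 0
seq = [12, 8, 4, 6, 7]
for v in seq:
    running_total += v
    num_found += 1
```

Let's trace through this code step by step.

Initialize: running_total = 0
Initialize: num_found = 0
Initialize: seq = [12, 8, 4, 6, 7]
Entering loop: for v in seq:

After execution: running_total = 37
37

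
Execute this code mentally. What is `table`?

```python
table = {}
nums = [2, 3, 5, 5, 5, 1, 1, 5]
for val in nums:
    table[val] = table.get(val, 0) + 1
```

Let's trace through this code step by step.

Initialize: table = {}
Initialize: nums = [2, 3, 5, 5, 5, 1, 1, 5]
Entering loop: for val in nums:

After execution: table = {2: 1, 3: 1, 5: 4, 1: 2}
{2: 1, 3: 1, 5: 4, 1: 2}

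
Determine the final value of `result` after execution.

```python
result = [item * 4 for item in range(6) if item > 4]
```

Let's trace through this code step by step.

Initialize: result = [item * 4 for item in range(6) if item > 4]

After execution: result = [20]
[20]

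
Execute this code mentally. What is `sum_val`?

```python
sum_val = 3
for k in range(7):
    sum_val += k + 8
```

Let's trace through this code step by step.

Initialize: sum_val = 3
Entering loop: for k in range(7):

After execution: sum_val = 80
80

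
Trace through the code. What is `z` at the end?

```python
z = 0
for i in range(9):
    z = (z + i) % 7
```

Let's trace through this code step by step.

Initialize: z = 0
Entering loop: for i in range(9):

After execution: z = 1
1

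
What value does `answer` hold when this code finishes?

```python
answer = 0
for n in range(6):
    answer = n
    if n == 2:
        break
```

Let's trace through this code step by step.

Initialize: answer = 0
Entering loop: for n in range(6):

After execution: answer = 2
2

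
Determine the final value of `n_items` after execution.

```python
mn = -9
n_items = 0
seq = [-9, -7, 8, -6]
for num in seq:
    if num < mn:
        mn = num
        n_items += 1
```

Let's trace through this code step by step.

Initialize: mn = -9
Initialize: n_items = 0
Initialize: seq = [-9, -7, 8, -6]
Entering loop: for num in seq:

After execution: n_items = 0
0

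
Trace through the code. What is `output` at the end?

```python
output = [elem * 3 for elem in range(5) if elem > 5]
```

Let's trace through this code step by step.

Initialize: output = [elem * 3 for elem in range(5) if elem > 5]

After execution: output = []
[]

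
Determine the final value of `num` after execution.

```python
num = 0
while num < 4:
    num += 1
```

Let's trace through this code step by step.

Initialize: num = 0
Entering loop: while num < 4:

After execution: num = 4
4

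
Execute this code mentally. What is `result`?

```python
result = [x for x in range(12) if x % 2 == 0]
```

Let's trace through this code step by step.

Initialize: result = [x for x in range(12) if x % 2 == 0]

After execution: result = [0, 2, 4, 6, 8, 10]
[0, 2, 4, 6, 8, 10]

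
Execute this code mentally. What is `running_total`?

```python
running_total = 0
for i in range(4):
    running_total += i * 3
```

Let's trace through this code step by step.

Initialize: running_total = 0
Entering loop: for i in range(4):

After execution: running_total = 18
18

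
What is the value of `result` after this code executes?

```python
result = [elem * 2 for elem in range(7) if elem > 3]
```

Let's trace through this code step by step.

Initialize: result = [elem * 2 for elem in range(7) if elem > 3]

After execution: result = [8, 10, 12]
[8, 10, 12]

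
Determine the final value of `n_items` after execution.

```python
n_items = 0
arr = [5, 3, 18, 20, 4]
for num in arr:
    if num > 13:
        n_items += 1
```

Let's trace through this code step by step.

Initialize: n_items = 0
Initialize: arr = [5, 3, 18, 20, 4]
Entering loop: for num in arr:

After execution: n_items = 2
2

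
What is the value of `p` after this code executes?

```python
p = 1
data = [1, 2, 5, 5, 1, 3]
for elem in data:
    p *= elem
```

Let's trace through this code step by step.

Initialize: p = 1
Initialize: data = [1, 2, 5, 5, 1, 3]
Entering loop: for elem in data:

After execution: p = 150
150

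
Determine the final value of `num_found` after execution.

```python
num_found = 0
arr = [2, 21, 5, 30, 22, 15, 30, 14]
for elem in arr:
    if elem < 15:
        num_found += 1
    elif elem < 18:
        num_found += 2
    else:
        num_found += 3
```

Let's trace through this code step by step.

Initialize: num_found = 0
Initialize: arr = [2, 21, 5, 30, 22, 15, 30, 14]
Entering loop: for elem in arr:

After execution: num_found = 17
17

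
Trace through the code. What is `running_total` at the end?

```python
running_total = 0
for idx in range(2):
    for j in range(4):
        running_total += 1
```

Let's trace through this code step by step.

Initialize: running_total = 0
Entering loop: for idx in range(2):

After execution: running_total = 8
8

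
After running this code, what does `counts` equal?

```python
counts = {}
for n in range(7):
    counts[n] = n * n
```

Let's trace through this code step by step.

Initialize: counts = {}
Entering loop: for n in range(7):

After execution: counts = {0: 0, 1: 1, 2: 4, 3: 9, 4: 16, 5: 25, 6: 36}
{0: 0, 1: 1, 2: 4, 3: 9, 4: 16, 5: 25, 6: 36}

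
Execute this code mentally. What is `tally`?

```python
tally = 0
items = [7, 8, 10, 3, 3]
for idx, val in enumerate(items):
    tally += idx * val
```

Let's trace through this code step by step.

Initialize: tally = 0
Initialize: items = [7, 8, 10, 3, 3]
Entering loop: for idx, val in enumerate(items):

After execution: tally = 49
49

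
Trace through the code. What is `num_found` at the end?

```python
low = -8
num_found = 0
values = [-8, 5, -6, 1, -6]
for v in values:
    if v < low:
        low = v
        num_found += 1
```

Let's trace through this code step by step.

Initialize: low = -8
Initialize: num_found = 0
Initialize: values = [-8, 5, -6, 1, -6]
Entering loop: for v in values:

After execution: num_found = 0
0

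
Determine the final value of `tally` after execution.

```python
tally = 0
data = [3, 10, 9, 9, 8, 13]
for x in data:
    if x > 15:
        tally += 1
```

Let's trace through this code step by step.

Initialize: tally = 0
Initialize: data = [3, 10, 9, 9, 8, 13]
Entering loop: for x in data:

After execution: tally = 0
0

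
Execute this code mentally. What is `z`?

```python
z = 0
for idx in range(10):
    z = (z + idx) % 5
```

Let's trace through this code step by step.

Initialize: z = 0
Entering loop: for idx in range(10):

After execution: z = 0
0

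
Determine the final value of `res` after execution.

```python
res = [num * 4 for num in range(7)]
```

Let's trace through this code step by step.

Initialize: res = [num * 4 for num in range(7)]

After execution: res = [0, 4, 8, 12, 16, 20, 24]
[0, 4, 8, 12, 16, 20, 24]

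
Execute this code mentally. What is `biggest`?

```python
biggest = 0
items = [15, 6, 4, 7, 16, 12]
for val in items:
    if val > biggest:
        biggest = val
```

Let's trace through this code step by step.

Initialize: biggest = 0
Initialize: items = [15, 6, 4, 7, 16, 12]
Entering loop: for val in items:

After execution: biggest = 16
16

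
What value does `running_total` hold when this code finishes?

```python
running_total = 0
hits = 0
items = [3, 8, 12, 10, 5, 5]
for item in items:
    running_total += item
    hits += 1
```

Let's trace through this code step by step.

Initialize: running_total = 0
Initialize: hits = 0
Initialize: items = [3, 8, 12, 10, 5, 5]
Entering loop: for item in items:

After execution: running_total = 43
43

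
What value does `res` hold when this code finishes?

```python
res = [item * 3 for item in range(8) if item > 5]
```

Let's trace through this code step by step.

Initialize: res = [item * 3 for item in range(8) if item > 5]

After execution: res = [18, 21]
[18, 21]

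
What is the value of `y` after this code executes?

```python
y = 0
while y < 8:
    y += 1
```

Let's trace through this code step by step.

Initialize: y = 0
Entering loop: while y < 8:

After execution: y = 8
8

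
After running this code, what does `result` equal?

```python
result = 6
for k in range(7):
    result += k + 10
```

Let's trace through this code step by step.

Initialize: result = 6
Entering loop: for k in range(7):

After execution: result = 97
97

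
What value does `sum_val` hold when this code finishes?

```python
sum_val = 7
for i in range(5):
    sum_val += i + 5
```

Let's trace through this code step by step.

Initialize: sum_val = 7
Entering loop: for i in range(5):

After execution: sum_val = 42
42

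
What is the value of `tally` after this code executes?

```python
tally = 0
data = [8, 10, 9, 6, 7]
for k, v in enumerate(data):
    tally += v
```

Let's trace through this code step by step.

Initialize: tally = 0
Initialize: data = [8, 10, 9, 6, 7]
Entering loop: for k, v in enumerate(data):

After execution: tally = 40
40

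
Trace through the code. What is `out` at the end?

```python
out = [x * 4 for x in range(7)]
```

Let's trace through this code step by step.

Initialize: out = [x * 4 for x in range(7)]

After execution: out = [0, 4, 8, 12, 16, 20, 24]
[0, 4, 8, 12, 16, 20, 24]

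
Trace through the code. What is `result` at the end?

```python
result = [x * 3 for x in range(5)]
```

Let's trace through this code step by step.

Initialize: result = [x * 3 for x in range(5)]

After execution: result = [0, 3, 6, 9, 12]
[0, 3, 6, 9, 12]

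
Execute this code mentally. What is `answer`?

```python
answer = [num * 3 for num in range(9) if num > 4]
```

Let's trace through this code step by step.

Initialize: answer = [num * 3 for num in range(9) if num > 4]

After execution: answer = [15, 18, 21, 24]
[15, 18, 21, 24]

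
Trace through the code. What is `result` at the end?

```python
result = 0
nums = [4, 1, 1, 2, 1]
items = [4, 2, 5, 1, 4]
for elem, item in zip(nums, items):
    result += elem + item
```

Let's trace through this code step by step.

Initialize: result = 0
Initialize: nums = [4, 1, 1, 2, 1]
Initialize: items = [4, 2, 5, 1, 4]
Entering loop: for elem, item in zip(nums, items):

After execution: result = 25
25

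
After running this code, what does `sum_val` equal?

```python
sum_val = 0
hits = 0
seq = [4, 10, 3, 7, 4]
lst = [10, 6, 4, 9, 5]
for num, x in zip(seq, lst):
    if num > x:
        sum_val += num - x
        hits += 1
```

Let's trace through this code step by step.

Initialize: sum_val = 0
Initialize: hits = 0
Initialize: seq = [4, 10, 3, 7, 4]
Initialize: lst = [10, 6, 4, 9, 5]
Entering loop: for num, x in zip(seq, lst):

After execution: sum_val = 4
4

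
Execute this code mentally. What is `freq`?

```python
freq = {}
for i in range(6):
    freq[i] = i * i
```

Let's trace through this code step by step.

Initialize: freq = {}
Entering loop: for i in range(6):

After execution: freq = {0: 0, 1: 1, 2: 4, 3: 9, 4: 16, 5: 25}
{0: 0, 1: 1, 2: 4, 3: 9, 4: 16, 5: 25}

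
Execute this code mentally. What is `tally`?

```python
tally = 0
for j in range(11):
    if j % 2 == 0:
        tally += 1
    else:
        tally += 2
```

Let's trace through this code step by step.

Initialize: tally = 0
Entering loop: for j in range(11):

After execution: tally = 16
16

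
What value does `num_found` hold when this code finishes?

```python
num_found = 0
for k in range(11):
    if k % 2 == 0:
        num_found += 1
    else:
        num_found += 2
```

Let's trace through this code step by step.

Initialize: num_found = 0
Entering loop: for k in range(11):

After execution: num_found = 16
16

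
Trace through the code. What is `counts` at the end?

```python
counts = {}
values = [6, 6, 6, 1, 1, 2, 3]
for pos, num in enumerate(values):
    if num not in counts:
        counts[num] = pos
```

Let's trace through this code step by step.

Initialize: counts = {}
Initialize: values = [6, 6, 6, 1, 1, 2, 3]
Entering loop: for pos, num in enumerate(values):

After execution: counts = {6: 0, 1: 3, 2: 5, 3: 6}
{6: 0, 1: 3, 2: 5, 3: 6}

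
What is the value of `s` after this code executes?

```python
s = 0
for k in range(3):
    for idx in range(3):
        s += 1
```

Let's trace through this code step by step.

Initialize: s = 0
Entering loop: for k in range(3):

After execution: s = 9
9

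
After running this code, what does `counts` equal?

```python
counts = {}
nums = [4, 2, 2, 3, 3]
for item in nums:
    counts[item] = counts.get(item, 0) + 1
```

Let's trace through this code step by step.

Initialize: counts = {}
Initialize: nums = [4, 2, 2, 3, 3]
Entering loop: for item in nums:

After execution: counts = {4: 1, 2: 2, 3: 2}
{4: 1, 2: 2, 3: 2}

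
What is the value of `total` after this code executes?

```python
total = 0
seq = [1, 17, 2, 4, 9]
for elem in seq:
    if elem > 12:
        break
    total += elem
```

Let's trace through this code step by step.

Initialize: total = 0
Initialize: seq = [1, 17, 2, 4, 9]
Entering loop: for elem in seq:

After execution: total = 1
1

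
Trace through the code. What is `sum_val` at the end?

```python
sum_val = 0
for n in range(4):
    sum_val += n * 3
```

Let's trace through this code step by step.

Initialize: sum_val = 0
Entering loop: for n in range(4):

After execution: sum_val = 18
18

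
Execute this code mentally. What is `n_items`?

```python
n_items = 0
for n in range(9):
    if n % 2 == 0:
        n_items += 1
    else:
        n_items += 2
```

Let's trace through this code step by step.

Initialize: n_items = 0
Entering loop: for n in range(9):

After execution: n_items = 13
13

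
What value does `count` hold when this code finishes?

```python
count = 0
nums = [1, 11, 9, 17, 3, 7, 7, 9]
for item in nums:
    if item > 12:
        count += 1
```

Let's trace through this code step by step.

Initialize: count = 0
Initialize: nums = [1, 11, 9, 17, 3, 7, 7, 9]
Entering loop: for item in nums:

After execution: count = 1
1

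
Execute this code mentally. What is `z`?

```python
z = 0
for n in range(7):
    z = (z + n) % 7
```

Let's trace through this code step by step.

Initialize: z = 0
Entering loop: for n in range(7):

After execution: z = 0
0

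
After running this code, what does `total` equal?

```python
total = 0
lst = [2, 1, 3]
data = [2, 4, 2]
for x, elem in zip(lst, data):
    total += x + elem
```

Let's trace through this code step by step.

Initialize: total = 0
Initialize: lst = [2, 1, 3]
Initialize: data = [2, 4, 2]
Entering loop: for x, elem in zip(lst, data):

After execution: total = 14
14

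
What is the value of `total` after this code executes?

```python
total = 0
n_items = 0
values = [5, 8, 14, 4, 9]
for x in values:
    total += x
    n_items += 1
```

Let's trace through this code step by step.

Initialize: total = 0
Initialize: n_items = 0
Initialize: values = [5, 8, 14, 4, 9]
Entering loop: for x in values:

After execution: total = 40
40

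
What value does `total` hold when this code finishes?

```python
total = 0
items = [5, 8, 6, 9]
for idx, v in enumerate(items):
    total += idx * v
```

Let's trace through this code step by step.

Initialize: total = 0
Initialize: items = [5, 8, 6, 9]
Entering loop: for idx, v in enumerate(items):

After execution: total = 47
47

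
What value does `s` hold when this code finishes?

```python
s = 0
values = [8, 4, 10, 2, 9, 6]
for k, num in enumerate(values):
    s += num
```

Let's trace through this code step by step.

Initialize: s = 0
Initialize: values = [8, 4, 10, 2, 9, 6]
Entering loop: for k, num in enumerate(values):

After execution: s = 39
39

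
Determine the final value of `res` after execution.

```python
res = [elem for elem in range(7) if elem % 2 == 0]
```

Let's trace through this code step by step.

Initialize: res = [elem for elem in range(7) if elem % 2 == 0]

After execution: res = [0, 2, 4, 6]
[0, 2, 4, 6]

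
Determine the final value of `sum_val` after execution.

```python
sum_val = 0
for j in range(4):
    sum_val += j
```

Let's trace through this code step by step.

Initialize: sum_val = 0
Entering loop: for j in range(4):

After execution: sum_val = 6
6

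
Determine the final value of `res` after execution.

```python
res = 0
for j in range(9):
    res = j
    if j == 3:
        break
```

Let's trace through this code step by step.

Initialize: res = 0
Entering loop: for j in range(9):

After execution: res = 3
3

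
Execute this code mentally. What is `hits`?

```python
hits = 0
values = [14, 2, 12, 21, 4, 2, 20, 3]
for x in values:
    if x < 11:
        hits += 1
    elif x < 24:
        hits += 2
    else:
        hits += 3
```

Let's trace through this code step by step.

Initialize: hits = 0
Initialize: values = [14, 2, 12, 21, 4, 2, 20, 3]
Entering loop: for x in values:

After execution: hits = 12
12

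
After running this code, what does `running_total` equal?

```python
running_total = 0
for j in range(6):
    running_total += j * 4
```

Let's trace through this code step by step.

Initialize: running_total = 0
Entering loop: for j in range(6):

After execution: running_total = 60
60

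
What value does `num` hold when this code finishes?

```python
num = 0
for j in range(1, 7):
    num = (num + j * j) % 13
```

Let's trace through this code step by step.

Initialize: num = 0
Entering loop: for j in range(1, 7):

After execution: num = 0
0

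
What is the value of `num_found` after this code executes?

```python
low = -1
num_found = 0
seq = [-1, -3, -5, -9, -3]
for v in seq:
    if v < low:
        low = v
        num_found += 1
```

Let's trace through this code step by step.

Initialize: low = -1
Initialize: num_found = 0
Initialize: seq = [-1, -3, -5, -9, -3]
Entering loop: for v in seq:

After execution: num_found = 3
3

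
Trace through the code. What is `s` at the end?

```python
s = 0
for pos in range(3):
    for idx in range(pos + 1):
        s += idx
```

Let's trace through this code step by step.

Initialize: s = 0
Entering loop: for pos in range(3):

After execution: s = 4
4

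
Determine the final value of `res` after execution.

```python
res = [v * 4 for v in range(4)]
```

Let's trace through this code step by step.

Initialize: res = [v * 4 for v in range(4)]

After execution: res = [0, 4, 8, 12]
[0, 4, 8, 12]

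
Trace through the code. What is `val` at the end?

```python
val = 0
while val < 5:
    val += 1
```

Let's trace through this code step by step.

Initialize: val = 0
Entering loop: while val < 5:

After execution: val = 5
5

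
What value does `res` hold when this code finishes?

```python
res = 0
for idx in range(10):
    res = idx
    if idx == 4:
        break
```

Let's trace through this code step by step.

Initialize: res = 0
Entering loop: for idx in range(10):

After execution: res = 4
4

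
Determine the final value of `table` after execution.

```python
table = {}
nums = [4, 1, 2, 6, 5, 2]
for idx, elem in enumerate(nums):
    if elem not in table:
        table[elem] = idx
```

Let's trace through this code step by step.

Initialize: table = {}
Initialize: nums = [4, 1, 2, 6, 5, 2]
Entering loop: for idx, elem in enumerate(nums):

After execution: table = {4: 0, 1: 1, 2: 2, 6: 3, 5: 4}
{4: 0, 1: 1, 2: 2, 6: 3, 5: 4}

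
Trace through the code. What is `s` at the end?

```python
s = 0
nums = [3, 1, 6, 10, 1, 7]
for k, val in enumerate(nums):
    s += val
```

Let's trace through this code step by step.

Initialize: s = 0
Initialize: nums = [3, 1, 6, 10, 1, 7]
Entering loop: for k, val in enumerate(nums):

After execution: s = 28
28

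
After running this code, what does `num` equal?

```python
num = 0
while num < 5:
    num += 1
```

Let's trace through this code step by step.

Initialize: num = 0
Entering loop: while num < 5:

After execution: num = 5
5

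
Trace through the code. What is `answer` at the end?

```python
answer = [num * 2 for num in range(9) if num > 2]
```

Let's trace through this code step by step.

Initialize: answer = [num * 2 for num in range(9) if num > 2]

After execution: answer = [6, 8, 10, 12, 14, 16]
[6, 8, 10, 12, 14, 16]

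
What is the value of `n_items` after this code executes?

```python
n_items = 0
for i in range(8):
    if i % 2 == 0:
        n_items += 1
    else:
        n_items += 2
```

Let's trace through this code step by step.

Initialize: n_items = 0
Entering loop: for i in range(8):

After execution: n_items = 12
12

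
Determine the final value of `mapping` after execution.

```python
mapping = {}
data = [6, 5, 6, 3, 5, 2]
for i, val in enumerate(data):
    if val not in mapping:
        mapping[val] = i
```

Let's trace through this code step by step.

Initialize: mapping = {}
Initialize: data = [6, 5, 6, 3, 5, 2]
Entering loop: for i, val in enumerate(data):

After execution: mapping = {6: 0, 5: 1, 3: 3, 2: 5}
{6: 0, 5: 1, 3: 3, 2: 5}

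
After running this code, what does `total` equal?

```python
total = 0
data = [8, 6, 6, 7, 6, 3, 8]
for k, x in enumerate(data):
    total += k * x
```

Let's trace through this code step by step.

Initialize: total = 0
Initialize: data = [8, 6, 6, 7, 6, 3, 8]
Entering loop: for k, x in enumerate(data):

After execution: total = 126
126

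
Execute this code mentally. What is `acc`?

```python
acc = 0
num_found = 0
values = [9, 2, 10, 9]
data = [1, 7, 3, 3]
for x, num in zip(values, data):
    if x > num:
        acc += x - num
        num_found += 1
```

Let's trace through this code step by step.

Initialize: acc = 0
Initialize: num_found = 0
Initialize: values = [9, 2, 10, 9]
Initialize: data = [1, 7, 3, 3]
Entering loop: for x, num in zip(values, data):

After execution: acc = 21
21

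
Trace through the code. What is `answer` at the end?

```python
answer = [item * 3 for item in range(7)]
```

Let's trace through this code step by step.

Initialize: answer = [item * 3 for item in range(7)]

After execution: answer = [0, 3, 6, 9, 12, 15, 18]
[0, 3, 6, 9, 12, 15, 18]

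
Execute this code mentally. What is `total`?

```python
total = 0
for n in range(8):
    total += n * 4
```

Let's trace through this code step by step.

Initialize: total = 0
Entering loop: for n in range(8):

After execution: total = 112
112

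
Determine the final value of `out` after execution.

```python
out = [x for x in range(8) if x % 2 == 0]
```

Let's trace through this code step by step.

Initialize: out = [x for x in range(8) if x % 2 == 0]

After execution: out = [0, 2, 4, 6]
[0, 2, 4, 6]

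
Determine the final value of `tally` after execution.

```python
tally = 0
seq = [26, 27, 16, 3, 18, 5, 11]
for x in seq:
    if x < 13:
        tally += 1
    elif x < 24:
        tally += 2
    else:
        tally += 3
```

Let's trace through this code step by step.

Initialize: tally = 0
Initialize: seq = [26, 27, 16, 3, 18, 5, 11]
Entering loop: for x in seq:

After execution: tally = 13
13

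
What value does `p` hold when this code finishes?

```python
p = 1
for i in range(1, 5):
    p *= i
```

Let's trace through this code step by step.

Initialize: p = 1
Entering loop: for i in range(1, 5):

After execution: p = 24
24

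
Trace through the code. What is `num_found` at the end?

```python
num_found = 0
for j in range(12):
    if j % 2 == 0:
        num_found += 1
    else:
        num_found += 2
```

Let's trace through this code step by step.

Initialize: num_found = 0
Entering loop: for j in range(12):

After execution: num_found = 18
18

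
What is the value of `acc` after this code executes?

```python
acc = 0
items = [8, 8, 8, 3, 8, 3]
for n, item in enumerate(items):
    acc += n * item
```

Let's trace through this code step by step.

Initialize: acc = 0
Initialize: items = [8, 8, 8, 3, 8, 3]
Entering loop: for n, item in enumerate(items):

After execution: acc = 80
80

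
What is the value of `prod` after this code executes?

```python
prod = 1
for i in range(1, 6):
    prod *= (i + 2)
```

Let's trace through this code step by step.

Initialize: prod = 1
Entering loop: for i in range(1, 6):

After execution: prod = 2520
2520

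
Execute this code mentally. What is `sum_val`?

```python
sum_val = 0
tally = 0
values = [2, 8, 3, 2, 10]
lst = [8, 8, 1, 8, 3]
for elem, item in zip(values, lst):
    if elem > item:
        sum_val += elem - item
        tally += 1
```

Let's trace through this code step by step.

Initialize: sum_val = 0
Initialize: tally = 0
Initialize: values = [2, 8, 3, 2, 10]
Initialize: lst = [8, 8, 1, 8, 3]
Entering loop: for elem, item in zip(values, lst):

After execution: sum_val = 9
9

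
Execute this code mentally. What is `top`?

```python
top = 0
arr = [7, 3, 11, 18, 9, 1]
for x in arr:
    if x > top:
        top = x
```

Let's trace through this code step by step.

Initialize: top = 0
Initialize: arr = [7, 3, 11, 18, 9, 1]
Entering loop: for x in arr:

After execution: top = 18
18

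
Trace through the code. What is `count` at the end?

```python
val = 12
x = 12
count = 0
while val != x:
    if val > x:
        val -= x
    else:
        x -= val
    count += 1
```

Let's trace through this code step by step.

Initialize: val = 12
Initialize: x = 12
Initialize: count = 0
Entering loop: while val != x:

After execution: count = 0
0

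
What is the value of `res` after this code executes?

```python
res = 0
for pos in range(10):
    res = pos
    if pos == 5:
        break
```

Let's trace through this code step by step.

Initialize: res = 0
Entering loop: for pos in range(10):

After execution: res = 5
5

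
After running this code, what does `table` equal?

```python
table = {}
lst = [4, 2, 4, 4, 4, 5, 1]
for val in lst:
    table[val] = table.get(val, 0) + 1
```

Let's trace through this code step by step.

Initialize: table = {}
Initialize: lst = [4, 2, 4, 4, 4, 5, 1]
Entering loop: for val in lst:

After execution: table = {4: 4, 2: 1, 5: 1, 1: 1}
{4: 4, 2: 1, 5: 1, 1: 1}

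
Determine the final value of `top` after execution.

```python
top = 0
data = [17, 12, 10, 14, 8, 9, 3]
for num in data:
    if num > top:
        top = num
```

Let's trace through this code step by step.

Initialize: top = 0
Initialize: data = [17, 12, 10, 14, 8, 9, 3]
Entering loop: for num in data:

After execution: top = 17
17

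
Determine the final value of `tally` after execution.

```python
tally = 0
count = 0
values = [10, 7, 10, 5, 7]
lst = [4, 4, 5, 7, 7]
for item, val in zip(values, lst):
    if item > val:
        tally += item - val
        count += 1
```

Let's trace through this code step by step.

Initialize: tally = 0
Initialize: count = 0
Initialize: values = [10, 7, 10, 5, 7]
Initialize: lst = [4, 4, 5, 7, 7]
Entering loop: for item, val in zip(values, lst):

After execution: tally = 14
14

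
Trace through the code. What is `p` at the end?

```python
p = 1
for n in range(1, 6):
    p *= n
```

Let's trace through this code step by step.

Initialize: p = 1
Entering loop: for n in range(1, 6):

After execution: p = 120
120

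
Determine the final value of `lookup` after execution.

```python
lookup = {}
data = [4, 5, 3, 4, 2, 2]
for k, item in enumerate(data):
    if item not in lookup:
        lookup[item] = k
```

Let's trace through this code step by step.

Initialize: lookup = {}
Initialize: data = [4, 5, 3, 4, 2, 2]
Entering loop: for k, item in enumerate(data):

After execution: lookup = {4: 0, 5: 1, 3: 2, 2: 4}
{4: 0, 5: 1, 3: 2, 2: 4}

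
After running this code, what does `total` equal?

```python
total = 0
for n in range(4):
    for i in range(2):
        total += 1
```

Let's trace through this code step by step.

Initialize: total = 0
Entering loop: for n in range(4):

After execution: total = 8
8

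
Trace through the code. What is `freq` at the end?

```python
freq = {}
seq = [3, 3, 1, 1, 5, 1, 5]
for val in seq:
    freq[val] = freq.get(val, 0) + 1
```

Let's trace through this code step by step.

Initialize: freq = {}
Initialize: seq = [3, 3, 1, 1, 5, 1, 5]
Entering loop: for val in seq:

After execution: freq = {3: 2, 1: 3, 5: 2}
{3: 2, 1: 3, 5: 2}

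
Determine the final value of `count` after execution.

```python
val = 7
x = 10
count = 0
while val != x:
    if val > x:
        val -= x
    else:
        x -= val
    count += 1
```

Let's trace through this code step by step.

Initialize: val = 7
Initialize: x = 10
Initialize: count = 0
Entering loop: while val != x:

After execution: count = 5
5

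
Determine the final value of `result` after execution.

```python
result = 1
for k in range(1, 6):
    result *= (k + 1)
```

Let's trace through this code step by step.

Initialize: result = 1
Entering loop: for k in range(1, 6):

After execution: result = 720
720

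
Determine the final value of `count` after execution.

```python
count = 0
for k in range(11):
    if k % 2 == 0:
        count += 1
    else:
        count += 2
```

Let's trace through this code step by step.

Initialize: count = 0
Entering loop: for k in range(11):

After execution: count = 16
16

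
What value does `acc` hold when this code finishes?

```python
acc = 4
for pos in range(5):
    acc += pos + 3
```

Let's trace through this code step by step.

Initialize: acc = 4
Entering loop: for pos in range(5):

After execution: acc = 29
29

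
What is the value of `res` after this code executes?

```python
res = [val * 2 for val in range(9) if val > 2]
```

Let's trace through this code step by step.

Initialize: res = [val * 2 for val in range(9) if val > 2]

After execution: res = [6, 8, 10, 12, 14, 16]
[6, 8, 10, 12, 14, 16]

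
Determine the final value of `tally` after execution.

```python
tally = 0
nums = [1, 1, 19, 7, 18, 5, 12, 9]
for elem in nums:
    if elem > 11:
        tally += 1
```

Let's trace through this code step by step.

Initialize: tally = 0
Initialize: nums = [1, 1, 19, 7, 18, 5, 12, 9]
Entering loop: for elem in nums:

After execution: tally = 3
3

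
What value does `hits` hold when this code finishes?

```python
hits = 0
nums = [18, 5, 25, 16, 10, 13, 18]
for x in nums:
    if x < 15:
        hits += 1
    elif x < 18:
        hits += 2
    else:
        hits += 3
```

Let's trace through this code step by step.

Initialize: hits = 0
Initialize: nums = [18, 5, 25, 16, 10, 13, 18]
Entering loop: for x in nums:

After execution: hits = 14
14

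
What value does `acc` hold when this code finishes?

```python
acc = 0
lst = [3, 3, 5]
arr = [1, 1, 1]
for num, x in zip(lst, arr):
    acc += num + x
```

Let's trace through this code step by step.

Initialize: acc = 0
Initialize: lst = [3, 3, 5]
Initialize: arr = [1, 1, 1]
Entering loop: for num, x in zip(lst, arr):

After execution: acc = 14
14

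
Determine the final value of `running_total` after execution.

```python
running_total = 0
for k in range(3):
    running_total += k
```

Let's trace through this code step by step.

Initialize: running_total = 0
Entering loop: for k in range(3):

After execution: running_total = 3
3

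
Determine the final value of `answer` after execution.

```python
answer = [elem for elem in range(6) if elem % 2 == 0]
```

Let's trace through this code step by step.

Initialize: answer = [elem for elem in range(6) if elem % 2 == 0]

After execution: answer = [0, 2, 4]
[0, 2, 4]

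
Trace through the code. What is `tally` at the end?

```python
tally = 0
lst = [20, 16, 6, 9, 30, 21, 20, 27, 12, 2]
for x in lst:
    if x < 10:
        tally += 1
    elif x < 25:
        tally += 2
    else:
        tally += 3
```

Let's trace through this code step by step.

Initialize: tally = 0
Initialize: lst = [20, 16, 6, 9, 30, 21, 20, 27, 12, 2]
Entering loop: for x in lst:

After execution: tally = 19
19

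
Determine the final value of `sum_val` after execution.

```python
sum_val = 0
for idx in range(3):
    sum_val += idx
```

Let's trace through this code step by step.

Initialize: sum_val = 0
Entering loop: for idx in range(3):

After execution: sum_val = 3
3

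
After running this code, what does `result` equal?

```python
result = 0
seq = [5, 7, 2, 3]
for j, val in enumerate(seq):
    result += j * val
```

Let's trace through this code step by step.

Initialize: result = 0
Initialize: seq = [5, 7, 2, 3]
Entering loop: for j, val in enumerate(seq):

After execution: result = 20
20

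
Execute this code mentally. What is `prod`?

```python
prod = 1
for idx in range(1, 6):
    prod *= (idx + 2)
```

Let's trace through this code step by step.

Initialize: prod = 1
Entering loop: for idx in range(1, 6):

After execution: prod = 2520
2520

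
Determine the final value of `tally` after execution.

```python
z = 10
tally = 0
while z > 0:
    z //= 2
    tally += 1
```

Let's trace through this code step by step.

Initialize: z = 10
Initialize: tally = 0
Entering loop: while z > 0:

After execution: tally = 4
4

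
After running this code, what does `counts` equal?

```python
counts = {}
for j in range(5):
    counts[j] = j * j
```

Let's trace through this code step by step.

Initialize: counts = {}
Entering loop: for j in range(5):

After execution: counts = {0: 0, 1: 1, 2: 4, 3: 9, 4: 16}
{0: 0, 1: 1, 2: 4, 3: 9, 4: 16}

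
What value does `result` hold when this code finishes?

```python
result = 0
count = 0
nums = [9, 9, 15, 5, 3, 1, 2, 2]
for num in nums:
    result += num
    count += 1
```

Let's trace through this code step by step.

Initialize: result = 0
Initialize: count = 0
Initialize: nums = [9, 9, 15, 5, 3, 1, 2, 2]
Entering loop: for num in nums:

After execution: result = 46
46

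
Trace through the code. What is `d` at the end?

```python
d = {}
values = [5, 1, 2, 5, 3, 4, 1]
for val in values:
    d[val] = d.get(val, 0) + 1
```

Let's trace through this code step by step.

Initialize: d = {}
Initialize: values = [5, 1, 2, 5, 3, 4, 1]
Entering loop: for val in values:

After execution: d = {5: 2, 1: 2, 2: 1, 3: 1, 4: 1}
{5: 2, 1: 2, 2: 1, 3: 1, 4: 1}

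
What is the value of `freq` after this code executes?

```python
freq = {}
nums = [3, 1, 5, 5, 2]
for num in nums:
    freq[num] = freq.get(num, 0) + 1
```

Let's trace through this code step by step.

Initialize: freq = {}
Initialize: nums = [3, 1, 5, 5, 2]
Entering loop: for num in nums:

After execution: freq = {3: 1, 1: 1, 5: 2, 2: 1}
{3: 1, 1: 1, 5: 2, 2: 1}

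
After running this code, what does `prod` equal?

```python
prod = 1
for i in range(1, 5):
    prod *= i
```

Let's trace through this code step by step.

Initialize: prod = 1
Entering loop: for i in range(1, 5):

After execution: prod = 24
24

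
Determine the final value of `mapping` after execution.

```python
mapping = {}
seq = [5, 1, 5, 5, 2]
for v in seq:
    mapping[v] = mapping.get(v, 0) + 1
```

Let's trace through this code step by step.

Initialize: mapping = {}
Initialize: seq = [5, 1, 5, 5, 2]
Entering loop: for v in seq:

After execution: mapping = {5: 3, 1: 1, 2: 1}
{5: 3, 1: 1, 2: 1}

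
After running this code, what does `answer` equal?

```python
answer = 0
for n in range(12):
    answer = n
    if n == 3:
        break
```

Let's trace through this code step by step.

Initialize: answer = 0
Entering loop: for n in range(12):

After execution: answer = 3
3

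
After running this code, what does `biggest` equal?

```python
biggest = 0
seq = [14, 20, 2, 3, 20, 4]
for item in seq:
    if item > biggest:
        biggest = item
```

Let's trace through this code step by step.

Initialize: biggest = 0
Initialize: seq = [14, 20, 2, 3, 20, 4]
Entering loop: for item in seq:

After execution: biggest = 20
20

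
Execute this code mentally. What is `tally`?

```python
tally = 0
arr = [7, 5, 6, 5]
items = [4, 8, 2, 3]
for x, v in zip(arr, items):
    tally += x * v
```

Let's trace through this code step by step.

Initialize: tally = 0
Initialize: arr = [7, 5, 6, 5]
Initialize: items = [4, 8, 2, 3]
Entering loop: for x, v in zip(arr, items):

After execution: tally = 95
95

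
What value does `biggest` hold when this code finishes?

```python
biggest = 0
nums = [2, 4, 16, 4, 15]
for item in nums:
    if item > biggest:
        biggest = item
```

Let's trace through this code step by step.

Initialize: biggest = 0
Initialize: nums = [2, 4, 16, 4, 15]
Entering loop: for item in nums:

After execution: biggest = 16
16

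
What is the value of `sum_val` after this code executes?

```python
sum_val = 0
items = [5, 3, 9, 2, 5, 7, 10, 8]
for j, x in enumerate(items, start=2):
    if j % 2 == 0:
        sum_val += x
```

Let's trace through this code step by step.

Initialize: sum_val = 0
Initialize: items = [5, 3, 9, 2, 5, 7, 10, 8]
Entering loop: for j, x in enumerate(items, start=2):

After execution: sum_val = 29
29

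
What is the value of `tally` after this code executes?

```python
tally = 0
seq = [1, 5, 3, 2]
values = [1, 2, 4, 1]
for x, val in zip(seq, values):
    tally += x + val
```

Let's trace through this code step by step.

Initialize: tally = 0
Initialize: seq = [1, 5, 3, 2]
Initialize: values = [1, 2, 4, 1]
Entering loop: for x, val in zip(seq, values):

After execution: tally = 19
19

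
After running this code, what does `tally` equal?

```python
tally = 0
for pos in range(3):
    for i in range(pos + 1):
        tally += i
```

Let's trace through this code step by step.

Initialize: tally = 0
Entering loop: for pos in range(3):

After execution: tally = 4
4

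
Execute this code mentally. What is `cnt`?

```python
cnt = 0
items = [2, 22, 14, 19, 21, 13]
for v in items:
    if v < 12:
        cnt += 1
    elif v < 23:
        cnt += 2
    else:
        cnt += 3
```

Let's trace through this code step by step.

Initialize: cnt = 0
Initialize: items = [2, 22, 14, 19, 21, 13]
Entering loop: for v in items:

After execution: cnt = 11
11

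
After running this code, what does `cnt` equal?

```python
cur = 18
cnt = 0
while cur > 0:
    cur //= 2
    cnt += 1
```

Let's trace through this code step by step.

Initialize: cur = 18
Initialize: cnt = 0
Entering loop: while cur > 0:

After execution: cnt = 5
5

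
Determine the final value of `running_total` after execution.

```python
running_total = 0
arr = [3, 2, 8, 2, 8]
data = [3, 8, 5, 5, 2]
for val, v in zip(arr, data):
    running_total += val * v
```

Let's trace through this code step by step.

Initialize: running_total = 0
Initialize: arr = [3, 2, 8, 2, 8]
Initialize: data = [3, 8, 5, 5, 2]
Entering loop: for val, v in zip(arr, data):

After execution: running_total = 91
91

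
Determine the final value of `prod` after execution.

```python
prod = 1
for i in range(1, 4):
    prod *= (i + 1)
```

Let's trace through this code step by step.

Initialize: prod = 1
Entering loop: for i in range(1, 4):

After execution: prod = 24
24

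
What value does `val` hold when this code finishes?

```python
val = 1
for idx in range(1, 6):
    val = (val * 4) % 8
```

Let's trace through this code step by step.

Initialize: val = 1
Entering loop: for idx in range(1, 6):

After execution: val = 0
0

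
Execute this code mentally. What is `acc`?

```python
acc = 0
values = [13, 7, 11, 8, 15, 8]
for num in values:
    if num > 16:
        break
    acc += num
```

Let's trace through this code step by step.

Initialize: acc = 0
Initialize: values = [13, 7, 11, 8, 15, 8]
Entering loop: for num in values:

After execution: acc = 62
62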